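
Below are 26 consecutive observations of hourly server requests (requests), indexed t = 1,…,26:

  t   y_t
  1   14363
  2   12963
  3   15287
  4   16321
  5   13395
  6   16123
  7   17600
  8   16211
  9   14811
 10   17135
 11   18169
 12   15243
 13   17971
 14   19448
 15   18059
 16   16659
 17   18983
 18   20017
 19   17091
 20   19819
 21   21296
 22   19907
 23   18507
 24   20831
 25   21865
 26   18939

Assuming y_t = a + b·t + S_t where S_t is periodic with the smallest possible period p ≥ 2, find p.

First differences y_{t+1} − y_t: -1400, 2324, 1034, -2926, 2728, 1477, -1389, -1400, 2324, 1034, -2926, 2728, 1477, -1389, -1400, 2324, …
The difference pattern repeats every 7 terms and not for any smaller step, so p = 7.

7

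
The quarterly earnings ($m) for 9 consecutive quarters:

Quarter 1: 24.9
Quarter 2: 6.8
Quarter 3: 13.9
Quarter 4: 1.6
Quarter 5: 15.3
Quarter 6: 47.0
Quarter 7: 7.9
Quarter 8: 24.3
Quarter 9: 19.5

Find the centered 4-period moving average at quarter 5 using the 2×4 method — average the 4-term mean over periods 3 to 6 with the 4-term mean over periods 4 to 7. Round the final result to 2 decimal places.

Sum over 3–6: 13.9 + 1.6 + 15.3 + 47.0 = 77.8
Sum over 4–7: 1.6 + 15.3 + 47.0 + 7.9 = 71.8
CMA at t=5 = (77.8 + 71.8) / (2·4) = 149.6 / 8 = 18.70

18.70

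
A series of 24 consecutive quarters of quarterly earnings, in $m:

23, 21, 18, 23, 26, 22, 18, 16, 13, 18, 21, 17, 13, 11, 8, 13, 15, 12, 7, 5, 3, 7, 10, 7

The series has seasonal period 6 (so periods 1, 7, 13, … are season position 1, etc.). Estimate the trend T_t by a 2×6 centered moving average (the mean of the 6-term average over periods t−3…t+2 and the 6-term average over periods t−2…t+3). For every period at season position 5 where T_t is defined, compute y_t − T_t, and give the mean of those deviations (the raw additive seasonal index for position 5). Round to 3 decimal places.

Season position 5 occurs at t = 5, 11, 17 (where T_t is defined).
t=5: T_5 = 20.91667; y_5 − T_5 = 26 − 20.91667 = 5.08333
t=11: T_11 = 15.91667; y_11 − T_11 = 21 − 15.91667 = 5.08333
t=17: T_17 = 10.50000; y_17 − T_17 = 15 − 10.50000 = 4.50000
Mean deviation: (5.08333 + 5.08333 + 4.50000) / 3 = 4.889

4.889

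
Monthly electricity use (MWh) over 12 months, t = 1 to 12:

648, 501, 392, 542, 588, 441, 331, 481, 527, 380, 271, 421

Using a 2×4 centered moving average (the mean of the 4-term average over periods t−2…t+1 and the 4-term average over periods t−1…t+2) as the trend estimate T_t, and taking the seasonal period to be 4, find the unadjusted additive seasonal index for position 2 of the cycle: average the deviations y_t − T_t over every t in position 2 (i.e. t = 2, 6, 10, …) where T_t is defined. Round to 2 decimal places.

Season position 2 occurs at t = 6, 10 (where T_t is defined).
t=6: T_6 = 467.8750; y_6 − T_6 = 441 − 467.8750 = -26.8750
t=10: T_10 = 407.2500; y_10 − T_10 = 380 − 407.2500 = -27.2500
Mean deviation: (-26.8750 + -27.2500) / 2 = -27.06

-27.06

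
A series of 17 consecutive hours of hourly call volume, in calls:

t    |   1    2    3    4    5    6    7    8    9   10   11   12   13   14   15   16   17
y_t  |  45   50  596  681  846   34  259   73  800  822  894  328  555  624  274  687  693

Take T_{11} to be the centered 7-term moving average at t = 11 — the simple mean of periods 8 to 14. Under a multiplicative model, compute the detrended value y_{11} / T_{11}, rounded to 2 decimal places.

1.53

Trend T_11 = (73 + 800 + 822 + 894 + 328 + 555 + 624) / 7 = 4096/7 = 585.1429
Ratio to trend: 894 / 585.1429 = 1.53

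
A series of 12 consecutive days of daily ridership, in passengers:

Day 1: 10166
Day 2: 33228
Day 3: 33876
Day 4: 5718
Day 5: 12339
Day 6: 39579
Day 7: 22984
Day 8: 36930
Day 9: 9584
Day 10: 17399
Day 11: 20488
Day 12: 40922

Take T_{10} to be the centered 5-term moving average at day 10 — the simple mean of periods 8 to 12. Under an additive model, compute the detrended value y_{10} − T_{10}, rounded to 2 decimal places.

Trend T_10 = (36930 + 9584 + 17399 + 20488 + 40922) / 5 = 125323/5 = 25064.6000
Detrended value: 17399 − 25064.6000 = -7665.60

-7665.60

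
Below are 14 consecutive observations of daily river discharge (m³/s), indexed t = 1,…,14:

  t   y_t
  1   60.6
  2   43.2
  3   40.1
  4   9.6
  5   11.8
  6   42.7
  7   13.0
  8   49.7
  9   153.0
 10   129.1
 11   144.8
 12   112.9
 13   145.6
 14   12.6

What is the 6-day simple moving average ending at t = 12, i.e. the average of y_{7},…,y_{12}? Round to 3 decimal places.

100.417

Sum of periods 7–12: 13.0 + 49.7 + 153.0 + 129.1 + 144.8 + 112.9 = 602.5
Divide by 6: 602.5 / 6 = 100.417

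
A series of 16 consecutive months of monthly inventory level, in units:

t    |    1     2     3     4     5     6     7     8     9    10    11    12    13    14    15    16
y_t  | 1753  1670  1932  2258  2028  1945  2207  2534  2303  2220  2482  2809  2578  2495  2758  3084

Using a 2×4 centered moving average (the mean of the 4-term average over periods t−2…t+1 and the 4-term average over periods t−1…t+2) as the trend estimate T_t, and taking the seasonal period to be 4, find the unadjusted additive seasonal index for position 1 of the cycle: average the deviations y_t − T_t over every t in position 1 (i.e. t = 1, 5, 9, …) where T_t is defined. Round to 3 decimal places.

-47.333

Season position 1 occurs at t = 5, 9, 13 (where T_t is defined).
t=5: T_5 = 2075.12500; y_5 − T_5 = 2028 − 2075.12500 = -47.12500
t=9: T_9 = 2350.37500; y_9 − T_9 = 2303 − 2350.37500 = -47.37500
t=13: T_13 = 2625.50000; y_13 − T_13 = 2578 − 2625.50000 = -47.50000
Mean deviation: (-47.12500 + -47.37500 + -47.50000) / 3 = -47.333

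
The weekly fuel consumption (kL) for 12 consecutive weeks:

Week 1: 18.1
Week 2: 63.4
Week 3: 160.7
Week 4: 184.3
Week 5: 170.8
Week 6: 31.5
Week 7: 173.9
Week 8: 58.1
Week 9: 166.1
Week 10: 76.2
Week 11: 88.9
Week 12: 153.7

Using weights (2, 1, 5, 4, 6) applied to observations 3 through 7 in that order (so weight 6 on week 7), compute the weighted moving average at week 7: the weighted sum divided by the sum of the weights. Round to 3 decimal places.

Weighted sum: 2·160.7 + 1·184.3 + 5·170.8 + 4·31.5 + 6·173.9 = 321.4 + 184.3 + 854.0 + 126.0 + 1043.4 = 2529.1
Weight total: 2 + 1 + 5 + 4 + 6 = 18
WMA = 2529.1 / 18 = 140.506

140.506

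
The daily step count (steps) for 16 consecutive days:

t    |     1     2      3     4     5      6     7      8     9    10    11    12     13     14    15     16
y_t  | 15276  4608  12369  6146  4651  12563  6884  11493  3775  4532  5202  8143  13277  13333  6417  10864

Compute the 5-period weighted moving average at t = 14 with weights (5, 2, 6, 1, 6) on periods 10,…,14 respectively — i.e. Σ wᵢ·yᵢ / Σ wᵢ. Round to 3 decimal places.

Weighted sum: 5·4532 + 2·5202 + 6·8143 + 1·13277 + 6·13333 = 22660 + 10404 + 48858 + 13277 + 79998 = 175197
Weight total: 5 + 2 + 6 + 1 + 6 = 20
WMA = 175197 / 20 = 8759.850

8759.850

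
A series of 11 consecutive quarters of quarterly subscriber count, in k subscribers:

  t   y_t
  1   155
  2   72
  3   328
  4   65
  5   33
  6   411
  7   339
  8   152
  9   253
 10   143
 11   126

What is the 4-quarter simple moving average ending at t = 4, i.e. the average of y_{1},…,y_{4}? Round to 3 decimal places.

Sum of periods 1–4: 155 + 72 + 328 + 65 = 620
Divide by 4: 620 / 4 = 155.000

155.000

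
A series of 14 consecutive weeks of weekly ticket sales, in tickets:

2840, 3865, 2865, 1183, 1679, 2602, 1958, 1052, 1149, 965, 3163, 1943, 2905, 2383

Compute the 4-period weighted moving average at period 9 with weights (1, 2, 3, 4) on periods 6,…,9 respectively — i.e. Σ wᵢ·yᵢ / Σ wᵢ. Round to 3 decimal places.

1427.000

Weighted sum: 1·2602 + 2·1958 + 3·1052 + 4·1149 = 2602 + 3916 + 3156 + 4596 = 14270
Weight total: 1 + 2 + 3 + 4 = 10
WMA = 14270 / 10 = 1427.000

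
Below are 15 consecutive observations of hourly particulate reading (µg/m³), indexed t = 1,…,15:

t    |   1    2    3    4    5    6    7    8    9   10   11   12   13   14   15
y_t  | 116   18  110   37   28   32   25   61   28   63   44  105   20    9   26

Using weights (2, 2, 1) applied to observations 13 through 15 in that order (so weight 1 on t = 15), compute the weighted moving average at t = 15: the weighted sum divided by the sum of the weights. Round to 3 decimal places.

Weighted sum: 2·20 + 2·9 + 1·26 = 40 + 18 + 26 = 84
Weight total: 2 + 2 + 1 = 5
WMA = 84 / 5 = 16.800

16.800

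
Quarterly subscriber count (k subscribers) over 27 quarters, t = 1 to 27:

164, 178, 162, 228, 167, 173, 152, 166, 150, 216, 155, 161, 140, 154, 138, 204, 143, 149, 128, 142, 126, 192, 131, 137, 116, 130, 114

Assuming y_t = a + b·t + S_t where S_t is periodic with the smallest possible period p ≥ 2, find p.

First differences y_{t+1} − y_t: 14, -16, 66, -61, 6, -21, 14, -16, 66, -61, 6, -21, 14, -16, …
The difference pattern repeats every 6 terms and not for any smaller step, so p = 6.

6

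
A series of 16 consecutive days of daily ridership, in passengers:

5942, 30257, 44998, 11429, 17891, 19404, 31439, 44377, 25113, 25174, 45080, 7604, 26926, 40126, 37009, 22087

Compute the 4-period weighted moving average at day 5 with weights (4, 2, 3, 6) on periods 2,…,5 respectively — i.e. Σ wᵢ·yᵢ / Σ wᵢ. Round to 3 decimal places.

23510.467

Weighted sum: 4·30257 + 2·44998 + 3·11429 + 6·17891 = 121028 + 89996 + 34287 + 107346 = 352657
Weight total: 4 + 2 + 3 + 6 = 15
WMA = 352657 / 15 = 23510.467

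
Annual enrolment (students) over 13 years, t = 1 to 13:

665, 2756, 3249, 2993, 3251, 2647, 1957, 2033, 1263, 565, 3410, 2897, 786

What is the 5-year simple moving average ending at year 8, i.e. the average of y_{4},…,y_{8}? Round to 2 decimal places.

Sum of periods 4–8: 2993 + 3251 + 2647 + 1957 + 2033 = 12881
Divide by 5: 12881 / 5 = 2576.20

2576.20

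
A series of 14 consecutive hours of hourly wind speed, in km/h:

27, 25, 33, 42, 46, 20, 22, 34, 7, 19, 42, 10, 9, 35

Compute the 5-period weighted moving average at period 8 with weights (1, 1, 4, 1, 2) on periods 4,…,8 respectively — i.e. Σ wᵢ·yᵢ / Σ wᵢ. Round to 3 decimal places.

28.667

Weighted sum: 1·42 + 1·46 + 4·20 + 1·22 + 2·34 = 42 + 46 + 80 + 22 + 68 = 258
Weight total: 1 + 1 + 4 + 1 + 2 = 9
WMA = 258 / 9 = 28.667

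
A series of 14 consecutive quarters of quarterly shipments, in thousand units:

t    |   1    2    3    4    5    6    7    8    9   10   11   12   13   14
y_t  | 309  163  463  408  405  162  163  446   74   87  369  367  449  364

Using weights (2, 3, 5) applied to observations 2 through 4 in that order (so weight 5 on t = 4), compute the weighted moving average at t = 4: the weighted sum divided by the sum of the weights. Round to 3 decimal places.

375.500

Weighted sum: 2·163 + 3·463 + 5·408 = 326 + 1389 + 2040 = 3755
Weight total: 2 + 3 + 5 = 10
WMA = 3755 / 10 = 375.500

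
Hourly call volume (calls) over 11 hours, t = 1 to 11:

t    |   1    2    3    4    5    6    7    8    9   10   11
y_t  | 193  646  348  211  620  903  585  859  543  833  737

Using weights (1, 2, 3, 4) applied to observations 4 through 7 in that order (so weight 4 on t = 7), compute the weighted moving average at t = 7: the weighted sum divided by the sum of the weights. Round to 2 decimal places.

Weighted sum: 1·211 + 2·620 + 3·903 + 4·585 = 211 + 1240 + 2709 + 2340 = 6500
Weight total: 1 + 2 + 3 + 4 = 10
WMA = 6500 / 10 = 650.00

650.00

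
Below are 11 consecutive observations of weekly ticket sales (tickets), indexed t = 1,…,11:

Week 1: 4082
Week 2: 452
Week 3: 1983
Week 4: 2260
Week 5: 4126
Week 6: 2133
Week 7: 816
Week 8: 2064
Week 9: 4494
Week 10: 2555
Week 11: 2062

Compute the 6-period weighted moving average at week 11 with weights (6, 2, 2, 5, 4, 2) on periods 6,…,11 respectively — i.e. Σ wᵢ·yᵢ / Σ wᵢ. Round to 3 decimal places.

Weighted sum: 6·2133 + 2·816 + 2·2064 + 5·4494 + 4·2555 + 2·2062 = 12798 + 1632 + 4128 + 22470 + 10220 + 4124 = 55372
Weight total: 6 + 2 + 2 + 5 + 4 + 2 = 21
WMA = 55372 / 21 = 2636.762

2636.762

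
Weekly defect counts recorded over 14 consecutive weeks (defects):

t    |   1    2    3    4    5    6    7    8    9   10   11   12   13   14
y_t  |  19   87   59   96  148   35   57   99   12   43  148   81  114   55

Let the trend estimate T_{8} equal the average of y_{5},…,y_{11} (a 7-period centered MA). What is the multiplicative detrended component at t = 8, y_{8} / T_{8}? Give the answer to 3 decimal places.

Trend T_8 = (148 + 35 + 57 + 99 + 12 + 43 + 148) / 7 = 542/7 = 77.42857
Ratio to trend: 99 / 77.42857 = 1.279

1.279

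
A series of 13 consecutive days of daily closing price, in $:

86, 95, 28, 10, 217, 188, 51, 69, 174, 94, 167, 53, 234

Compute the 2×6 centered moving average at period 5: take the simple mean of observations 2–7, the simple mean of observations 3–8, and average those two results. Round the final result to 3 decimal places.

96.000

Sum over 2–7: 95 + 28 + 10 + 217 + 188 + 51 = 589
Sum over 3–8: 28 + 10 + 217 + 188 + 51 + 69 = 563
CMA at t=5 = (589 + 563) / (2·6) = 1152 / 12 = 96.000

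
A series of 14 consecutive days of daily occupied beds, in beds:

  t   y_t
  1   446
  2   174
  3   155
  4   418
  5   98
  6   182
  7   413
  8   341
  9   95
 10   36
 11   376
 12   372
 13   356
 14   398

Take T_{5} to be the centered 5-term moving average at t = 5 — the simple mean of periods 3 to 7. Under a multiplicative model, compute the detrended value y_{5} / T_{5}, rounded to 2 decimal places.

0.39

Trend T_5 = (155 + 418 + 98 + 182 + 413) / 5 = 1266/5 = 253.2000
Ratio to trend: 98 / 253.2000 = 0.39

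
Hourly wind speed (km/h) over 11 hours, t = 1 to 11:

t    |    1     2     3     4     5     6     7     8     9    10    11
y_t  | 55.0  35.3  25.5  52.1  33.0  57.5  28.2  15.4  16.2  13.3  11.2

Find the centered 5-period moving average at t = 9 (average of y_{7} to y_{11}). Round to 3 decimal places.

Sum of periods 7–11: 28.2 + 15.4 + 16.2 + 13.3 + 11.2 = 84.3
Divide by 5: 84.3 / 5 = 16.860

16.860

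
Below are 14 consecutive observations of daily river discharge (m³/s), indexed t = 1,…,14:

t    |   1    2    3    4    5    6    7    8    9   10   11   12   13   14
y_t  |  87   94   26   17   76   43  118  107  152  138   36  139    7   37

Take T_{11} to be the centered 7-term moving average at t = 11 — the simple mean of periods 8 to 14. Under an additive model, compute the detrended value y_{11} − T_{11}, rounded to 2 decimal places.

Trend T_11 = (107 + 152 + 138 + 36 + 139 + 7 + 37) / 7 = 616/7 = 88.0000
Detrended value: 36 − 88.0000 = -52.00

-52.00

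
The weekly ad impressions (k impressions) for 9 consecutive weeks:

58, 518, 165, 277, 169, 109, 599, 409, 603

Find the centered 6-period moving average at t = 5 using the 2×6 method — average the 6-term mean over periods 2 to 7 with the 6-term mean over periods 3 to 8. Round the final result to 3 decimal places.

297.083

Sum over 2–7: 518 + 165 + 277 + 169 + 109 + 599 = 1837
Sum over 3–8: 165 + 277 + 169 + 109 + 599 + 409 = 1728
CMA at t=5 = (1837 + 1728) / (2·6) = 3565 / 12 = 297.083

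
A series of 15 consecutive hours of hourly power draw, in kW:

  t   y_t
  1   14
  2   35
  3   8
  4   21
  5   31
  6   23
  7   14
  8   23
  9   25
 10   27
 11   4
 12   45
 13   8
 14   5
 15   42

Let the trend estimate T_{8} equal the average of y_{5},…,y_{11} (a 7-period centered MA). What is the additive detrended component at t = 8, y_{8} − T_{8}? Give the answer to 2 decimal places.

Trend T_8 = (31 + 23 + 14 + 23 + 25 + 27 + 4) / 7 = 147/7 = 21.0000
Detrended value: 23 − 21.0000 = 2.00

2.00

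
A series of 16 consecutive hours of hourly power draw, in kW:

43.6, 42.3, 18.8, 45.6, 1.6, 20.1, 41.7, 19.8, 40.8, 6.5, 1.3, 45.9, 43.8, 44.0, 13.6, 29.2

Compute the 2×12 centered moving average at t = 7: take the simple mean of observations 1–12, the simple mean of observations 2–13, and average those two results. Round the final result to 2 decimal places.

Sum over 1–12: 43.6 + 42.3 + 18.8 + 45.6 + 1.6 + 20.1 + 41.7 + 19.8 + 40.8 + 6.5 + 1.3 + 45.9 = 328.0
Sum over 2–13: 42.3 + 18.8 + 45.6 + 1.6 + 20.1 + 41.7 + 19.8 + 40.8 + 6.5 + 1.3 + 45.9 + 43.8 = 328.2
CMA at t=7 = (328.0 + 328.2) / (2·12) = 656.2 / 24 = 27.34

27.34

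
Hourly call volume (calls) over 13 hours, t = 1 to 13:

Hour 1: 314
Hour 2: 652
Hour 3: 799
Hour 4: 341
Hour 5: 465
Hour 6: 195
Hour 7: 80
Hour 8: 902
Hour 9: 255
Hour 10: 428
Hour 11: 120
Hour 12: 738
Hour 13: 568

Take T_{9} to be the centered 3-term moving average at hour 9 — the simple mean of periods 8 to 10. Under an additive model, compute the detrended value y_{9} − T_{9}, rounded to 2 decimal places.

-273.33

Trend T_9 = (902 + 255 + 428) / 3 = 1585/3 = 528.3333
Detrended value: 255 − 528.3333 = -273.33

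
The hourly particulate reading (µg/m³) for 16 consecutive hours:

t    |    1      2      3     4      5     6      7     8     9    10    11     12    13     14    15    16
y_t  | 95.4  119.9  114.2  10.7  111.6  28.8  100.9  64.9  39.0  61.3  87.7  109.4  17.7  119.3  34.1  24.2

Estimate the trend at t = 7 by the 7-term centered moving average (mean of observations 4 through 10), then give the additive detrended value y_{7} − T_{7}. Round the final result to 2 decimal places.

41.30

Trend T_7 = (10.7 + 111.6 + 28.8 + 100.9 + 64.9 + 39.0 + 61.3) / 7 = 417.2/7 = 59.6000
Detrended value: 100.9 − 59.6000 = 41.30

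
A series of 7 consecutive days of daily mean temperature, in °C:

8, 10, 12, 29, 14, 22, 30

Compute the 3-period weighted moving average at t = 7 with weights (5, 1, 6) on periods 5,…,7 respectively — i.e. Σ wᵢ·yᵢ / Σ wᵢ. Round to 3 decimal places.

Weighted sum: 5·14 + 1·22 + 6·30 = 70 + 22 + 180 = 272
Weight total: 5 + 1 + 6 = 12
WMA = 272 / 12 = 22.667

22.667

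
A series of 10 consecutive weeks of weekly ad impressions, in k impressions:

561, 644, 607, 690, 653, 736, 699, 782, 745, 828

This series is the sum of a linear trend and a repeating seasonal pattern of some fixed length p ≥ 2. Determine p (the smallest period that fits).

2

First differences y_{t+1} − y_t: 83, -37, 83, -37, 83, -37, …
The difference pattern repeats every 2 terms and not for any smaller step, so p = 2.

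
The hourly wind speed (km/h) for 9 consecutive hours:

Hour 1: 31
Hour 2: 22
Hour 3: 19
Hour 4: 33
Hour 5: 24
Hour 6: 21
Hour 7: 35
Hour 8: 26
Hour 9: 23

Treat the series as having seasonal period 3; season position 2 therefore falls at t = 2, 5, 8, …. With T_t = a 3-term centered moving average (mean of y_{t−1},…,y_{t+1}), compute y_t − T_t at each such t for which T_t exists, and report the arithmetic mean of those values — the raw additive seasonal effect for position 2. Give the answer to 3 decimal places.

Season position 2 occurs at t = 2, 5, 8 (where T_t is defined).
t=2: T_2 = 24.00000; y_2 − T_2 = 22 − 24.00000 = -2.00000
t=5: T_5 = 26.00000; y_5 − T_5 = 24 − 26.00000 = -2.00000
t=8: T_8 = 28.00000; y_8 − T_8 = 26 − 28.00000 = -2.00000
Mean deviation: (-2.00000 + -2.00000 + -2.00000) / 3 = -2.000

-2.000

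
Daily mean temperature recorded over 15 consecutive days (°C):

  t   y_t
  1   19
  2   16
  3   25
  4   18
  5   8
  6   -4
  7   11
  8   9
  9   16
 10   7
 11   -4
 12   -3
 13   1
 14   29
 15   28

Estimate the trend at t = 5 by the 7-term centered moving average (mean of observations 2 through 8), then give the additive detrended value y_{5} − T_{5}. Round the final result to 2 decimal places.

Trend T_5 = (16 + 25 + 18 + 8 + (-4) + 11 + 9) / 7 = 83/7 = 11.8571
Detrended value: 8 − 11.8571 = -3.86

-3.86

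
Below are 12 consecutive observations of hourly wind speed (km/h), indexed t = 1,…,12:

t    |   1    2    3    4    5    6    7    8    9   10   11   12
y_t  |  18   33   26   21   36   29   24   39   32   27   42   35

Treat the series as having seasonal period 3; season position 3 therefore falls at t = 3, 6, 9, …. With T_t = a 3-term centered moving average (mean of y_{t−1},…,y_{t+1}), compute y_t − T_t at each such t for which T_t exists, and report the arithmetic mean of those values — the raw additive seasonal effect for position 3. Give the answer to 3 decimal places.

-0.667

Season position 3 occurs at t = 3, 6, 9 (where T_t is defined).
t=3: T_3 = 26.66667; y_3 − T_3 = 26 − 26.66667 = -0.66667
t=6: T_6 = 29.66667; y_6 − T_6 = 29 − 29.66667 = -0.66667
t=9: T_9 = 32.66667; y_9 − T_9 = 32 − 32.66667 = -0.66667
Mean deviation: (-0.66667 + -0.66667 + -0.66667) / 3 = -0.667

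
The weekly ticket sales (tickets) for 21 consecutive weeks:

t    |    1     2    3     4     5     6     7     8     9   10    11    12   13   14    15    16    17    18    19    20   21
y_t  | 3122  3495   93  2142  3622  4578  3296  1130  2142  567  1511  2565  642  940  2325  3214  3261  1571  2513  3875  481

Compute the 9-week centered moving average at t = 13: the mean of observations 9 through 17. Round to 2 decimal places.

Sum of periods 9–17: 2142 + 567 + 1511 + 2565 + 642 + 940 + 2325 + 3214 + 3261 = 17167
Divide by 9: 17167 / 9 = 1907.44

1907.44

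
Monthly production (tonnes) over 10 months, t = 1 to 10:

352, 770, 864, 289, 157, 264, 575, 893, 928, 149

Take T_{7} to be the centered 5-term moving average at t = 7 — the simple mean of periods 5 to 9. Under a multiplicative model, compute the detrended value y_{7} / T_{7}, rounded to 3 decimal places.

Trend T_7 = (157 + 264 + 575 + 893 + 928) / 5 = 2817/5 = 563.40000
Ratio to trend: 575 / 563.40000 = 1.021

1.021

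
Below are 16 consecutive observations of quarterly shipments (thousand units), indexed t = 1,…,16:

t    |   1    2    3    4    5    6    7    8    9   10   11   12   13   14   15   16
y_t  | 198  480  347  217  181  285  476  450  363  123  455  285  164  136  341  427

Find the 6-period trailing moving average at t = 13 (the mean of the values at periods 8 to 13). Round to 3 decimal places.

Sum of periods 8–13: 450 + 363 + 123 + 455 + 285 + 164 = 1840
Divide by 6: 1840 / 6 = 306.667

306.667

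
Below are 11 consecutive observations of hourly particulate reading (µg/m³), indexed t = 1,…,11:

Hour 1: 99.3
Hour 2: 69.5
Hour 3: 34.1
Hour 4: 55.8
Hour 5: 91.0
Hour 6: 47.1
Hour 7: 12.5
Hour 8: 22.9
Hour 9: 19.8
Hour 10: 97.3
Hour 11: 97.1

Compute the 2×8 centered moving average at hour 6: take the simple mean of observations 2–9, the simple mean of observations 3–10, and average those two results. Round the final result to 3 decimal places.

Sum over 2–9: 69.5 + 34.1 + 55.8 + 91.0 + 47.1 + 12.5 + 22.9 + 19.8 = 352.7
Sum over 3–10: 34.1 + 55.8 + 91.0 + 47.1 + 12.5 + 22.9 + 19.8 + 97.3 = 380.5
CMA at t=6 = (352.7 + 380.5) / (2·8) = 733.2 / 16 = 45.825

45.825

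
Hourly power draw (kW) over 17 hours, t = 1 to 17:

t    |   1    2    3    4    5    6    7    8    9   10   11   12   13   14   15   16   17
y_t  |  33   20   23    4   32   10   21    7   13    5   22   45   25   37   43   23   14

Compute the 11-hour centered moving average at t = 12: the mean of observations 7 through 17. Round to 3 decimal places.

Sum of periods 7–17: 21 + 7 + 13 + 5 + 22 + 45 + 25 + 37 + 43 + 23 + 14 = 255
Divide by 11: 255 / 11 = 23.182

23.182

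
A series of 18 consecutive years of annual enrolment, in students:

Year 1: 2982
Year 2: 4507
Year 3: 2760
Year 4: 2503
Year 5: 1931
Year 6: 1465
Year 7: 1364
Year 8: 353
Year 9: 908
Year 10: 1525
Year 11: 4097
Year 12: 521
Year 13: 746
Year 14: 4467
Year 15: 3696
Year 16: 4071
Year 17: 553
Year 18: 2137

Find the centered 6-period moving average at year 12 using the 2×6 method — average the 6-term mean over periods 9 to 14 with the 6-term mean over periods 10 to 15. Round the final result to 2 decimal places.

2276.33

Sum over 9–14: 908 + 1525 + 4097 + 521 + 746 + 4467 = 12264
Sum over 10–15: 1525 + 4097 + 521 + 746 + 4467 + 3696 = 15052
CMA at t=12 = (12264 + 15052) / (2·6) = 27316 / 12 = 2276.33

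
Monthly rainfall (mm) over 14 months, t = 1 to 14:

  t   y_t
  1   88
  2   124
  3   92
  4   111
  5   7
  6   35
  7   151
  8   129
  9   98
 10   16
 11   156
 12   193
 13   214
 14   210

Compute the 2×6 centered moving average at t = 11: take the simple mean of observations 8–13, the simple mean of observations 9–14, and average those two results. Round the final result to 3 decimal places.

Sum over 8–13: 129 + 98 + 16 + 156 + 193 + 214 = 806
Sum over 9–14: 98 + 16 + 156 + 193 + 214 + 210 = 887
CMA at t=11 = (806 + 887) / (2·6) = 1693 / 12 = 141.083

141.083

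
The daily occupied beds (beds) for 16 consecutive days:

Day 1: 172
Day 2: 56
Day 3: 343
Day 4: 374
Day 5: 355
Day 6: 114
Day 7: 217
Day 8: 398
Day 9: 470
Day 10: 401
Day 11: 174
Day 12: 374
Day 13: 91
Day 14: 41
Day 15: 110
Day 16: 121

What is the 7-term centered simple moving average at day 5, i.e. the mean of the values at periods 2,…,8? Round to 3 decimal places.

265.286

Sum of periods 2–8: 56 + 343 + 374 + 355 + 114 + 217 + 398 = 1857
Divide by 7: 1857 / 7 = 265.286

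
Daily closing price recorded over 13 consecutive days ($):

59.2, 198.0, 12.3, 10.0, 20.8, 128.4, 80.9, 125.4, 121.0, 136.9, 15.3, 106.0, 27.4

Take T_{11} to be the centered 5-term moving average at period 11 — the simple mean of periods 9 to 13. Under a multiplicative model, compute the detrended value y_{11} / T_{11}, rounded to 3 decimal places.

Trend T_11 = (121.0 + 136.9 + 15.3 + 106.0 + 27.4) / 5 = 406.6/5 = 81.32000
Ratio to trend: 15.3 / 81.32000 = 0.188

0.188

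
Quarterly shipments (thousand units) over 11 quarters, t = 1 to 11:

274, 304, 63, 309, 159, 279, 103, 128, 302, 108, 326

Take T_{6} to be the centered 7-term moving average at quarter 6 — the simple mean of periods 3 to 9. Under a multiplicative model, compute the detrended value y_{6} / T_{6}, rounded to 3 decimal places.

1.454

Trend T_6 = (63 + 309 + 159 + 279 + 103 + 128 + 302) / 7 = 1343/7 = 191.85714
Ratio to trend: 279 / 191.85714 = 1.454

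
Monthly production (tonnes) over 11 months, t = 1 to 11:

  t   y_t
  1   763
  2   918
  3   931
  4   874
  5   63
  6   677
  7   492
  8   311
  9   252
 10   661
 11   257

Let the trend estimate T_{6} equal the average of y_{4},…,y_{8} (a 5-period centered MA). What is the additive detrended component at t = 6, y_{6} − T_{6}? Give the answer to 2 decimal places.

193.60

Trend T_6 = (874 + 63 + 677 + 492 + 311) / 5 = 2417/5 = 483.4000
Detrended value: 677 − 483.4000 = 193.60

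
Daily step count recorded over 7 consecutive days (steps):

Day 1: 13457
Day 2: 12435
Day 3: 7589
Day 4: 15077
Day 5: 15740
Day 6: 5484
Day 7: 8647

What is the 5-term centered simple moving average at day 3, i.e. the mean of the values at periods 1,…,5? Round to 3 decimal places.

12859.600

Sum of periods 1–5: 13457 + 12435 + 7589 + 15077 + 15740 = 64298
Divide by 5: 64298 / 5 = 12859.600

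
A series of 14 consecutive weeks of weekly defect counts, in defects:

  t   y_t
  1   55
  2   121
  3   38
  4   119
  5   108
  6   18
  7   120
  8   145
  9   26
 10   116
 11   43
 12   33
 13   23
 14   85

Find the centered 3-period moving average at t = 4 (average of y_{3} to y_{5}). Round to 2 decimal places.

88.33

Sum of periods 3–5: 38 + 119 + 108 = 265
Divide by 3: 265 / 3 = 88.33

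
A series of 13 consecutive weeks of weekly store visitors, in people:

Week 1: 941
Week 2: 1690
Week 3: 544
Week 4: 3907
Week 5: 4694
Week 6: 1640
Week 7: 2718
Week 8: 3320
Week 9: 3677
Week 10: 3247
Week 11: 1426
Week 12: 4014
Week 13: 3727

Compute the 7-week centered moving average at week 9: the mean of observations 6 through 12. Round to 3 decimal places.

2863.143

Sum of periods 6–12: 1640 + 2718 + 3320 + 3677 + 3247 + 1426 + 4014 = 20042
Divide by 7: 20042 / 7 = 2863.143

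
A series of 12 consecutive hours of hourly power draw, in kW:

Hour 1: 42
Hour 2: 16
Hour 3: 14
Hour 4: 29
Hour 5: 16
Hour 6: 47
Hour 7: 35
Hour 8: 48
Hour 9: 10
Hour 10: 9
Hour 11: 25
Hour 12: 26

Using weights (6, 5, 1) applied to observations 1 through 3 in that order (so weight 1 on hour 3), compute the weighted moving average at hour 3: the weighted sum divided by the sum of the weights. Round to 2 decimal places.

Weighted sum: 6·42 + 5·16 + 1·14 = 252 + 80 + 14 = 346
Weight total: 6 + 5 + 1 = 12
WMA = 346 / 12 = 28.83

28.83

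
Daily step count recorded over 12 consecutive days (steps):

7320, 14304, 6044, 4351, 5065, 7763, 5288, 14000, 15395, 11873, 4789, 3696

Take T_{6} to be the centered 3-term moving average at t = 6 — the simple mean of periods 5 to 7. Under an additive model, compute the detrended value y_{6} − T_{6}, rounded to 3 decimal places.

1724.333

Trend T_6 = (5065 + 7763 + 5288) / 3 = 18116/3 = 6038.66667
Detrended value: 7763 − 6038.66667 = 1724.333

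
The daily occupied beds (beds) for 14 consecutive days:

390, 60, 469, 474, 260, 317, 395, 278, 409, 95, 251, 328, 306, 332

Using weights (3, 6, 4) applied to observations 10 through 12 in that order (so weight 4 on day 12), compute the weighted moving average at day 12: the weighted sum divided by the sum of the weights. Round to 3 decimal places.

238.692

Weighted sum: 3·95 + 6·251 + 4·328 = 285 + 1506 + 1312 = 3103
Weight total: 3 + 6 + 4 = 13
WMA = 3103 / 13 = 238.692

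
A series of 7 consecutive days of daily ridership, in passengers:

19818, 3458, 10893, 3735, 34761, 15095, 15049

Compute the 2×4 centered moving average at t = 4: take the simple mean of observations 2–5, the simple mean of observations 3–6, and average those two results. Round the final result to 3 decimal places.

Sum over 2–5: 3458 + 10893 + 3735 + 34761 = 52847
Sum over 3–6: 10893 + 3735 + 34761 + 15095 = 64484
CMA at t=4 = (52847 + 64484) / (2·4) = 117331 / 8 = 14666.375

14666.375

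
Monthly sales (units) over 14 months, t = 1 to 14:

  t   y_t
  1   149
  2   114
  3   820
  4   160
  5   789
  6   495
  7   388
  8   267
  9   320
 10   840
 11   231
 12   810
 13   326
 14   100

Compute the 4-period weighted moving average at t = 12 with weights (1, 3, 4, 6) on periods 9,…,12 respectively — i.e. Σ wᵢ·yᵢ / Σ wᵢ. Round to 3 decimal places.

616.000

Weighted sum: 1·320 + 3·840 + 4·231 + 6·810 = 320 + 2520 + 924 + 4860 = 8624
Weight total: 1 + 3 + 4 + 6 = 14
WMA = 8624 / 14 = 616.000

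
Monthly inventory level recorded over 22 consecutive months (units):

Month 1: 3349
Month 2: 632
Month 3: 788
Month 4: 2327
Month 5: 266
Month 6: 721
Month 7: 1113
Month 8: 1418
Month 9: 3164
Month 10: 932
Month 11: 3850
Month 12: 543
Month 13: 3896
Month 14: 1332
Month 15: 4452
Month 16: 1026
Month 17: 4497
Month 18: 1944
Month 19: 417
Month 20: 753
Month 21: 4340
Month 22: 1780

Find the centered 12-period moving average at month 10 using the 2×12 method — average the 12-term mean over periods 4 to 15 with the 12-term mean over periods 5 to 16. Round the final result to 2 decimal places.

1946.96

Sum over 4–15: 2327 + 266 + 721 + 1113 + 1418 + 3164 + 932 + 3850 + 543 + 3896 + 1332 + 4452 = 24014
Sum over 5–16: 266 + 721 + 1113 + 1418 + 3164 + 932 + 3850 + 543 + 3896 + 1332 + 4452 + 1026 = 22713
CMA at t=10 = (24014 + 22713) / (2·12) = 46727 / 24 = 1946.96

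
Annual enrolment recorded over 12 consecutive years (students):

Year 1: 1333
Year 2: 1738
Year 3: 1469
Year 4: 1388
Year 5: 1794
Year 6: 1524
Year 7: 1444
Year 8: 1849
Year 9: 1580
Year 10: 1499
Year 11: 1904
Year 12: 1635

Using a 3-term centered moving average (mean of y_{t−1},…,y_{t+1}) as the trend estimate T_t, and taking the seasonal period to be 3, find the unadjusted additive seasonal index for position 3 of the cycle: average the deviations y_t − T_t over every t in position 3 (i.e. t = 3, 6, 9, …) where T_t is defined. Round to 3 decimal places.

Season position 3 occurs at t = 3, 6, 9 (where T_t is defined).
t=3: T_3 = 1531.66667; y_3 − T_3 = 1469 − 1531.66667 = -62.66667
t=6: T_6 = 1587.33333; y_6 − T_6 = 1524 − 1587.33333 = -63.33333
t=9: T_9 = 1642.66667; y_9 − T_9 = 1580 − 1642.66667 = -62.66667
Mean deviation: (-62.66667 + -63.33333 + -62.66667) / 3 = -62.889

-62.889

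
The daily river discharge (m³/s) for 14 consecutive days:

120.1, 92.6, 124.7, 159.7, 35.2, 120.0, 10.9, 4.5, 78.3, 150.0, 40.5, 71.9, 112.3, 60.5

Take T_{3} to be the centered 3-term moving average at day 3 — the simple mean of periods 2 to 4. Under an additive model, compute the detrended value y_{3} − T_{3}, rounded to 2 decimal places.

Trend T_3 = (92.6 + 124.7 + 159.7) / 3 = 377.0/3 = 125.6667
Detrended value: 124.7 − 125.6667 = -0.97

-0.97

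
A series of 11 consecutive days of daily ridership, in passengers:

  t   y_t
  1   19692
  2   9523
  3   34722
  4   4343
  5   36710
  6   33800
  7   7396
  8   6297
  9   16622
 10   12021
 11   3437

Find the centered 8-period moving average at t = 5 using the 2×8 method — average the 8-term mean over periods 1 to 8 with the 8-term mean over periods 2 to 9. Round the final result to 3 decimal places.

18868.500

Sum over 1–8: 19692 + 9523 + 34722 + 4343 + 36710 + 33800 + 7396 + 6297 = 152483
Sum over 2–9: 9523 + 34722 + 4343 + 36710 + 33800 + 7396 + 6297 + 16622 = 149413
CMA at t=5 = (152483 + 149413) / (2·8) = 301896 / 16 = 18868.500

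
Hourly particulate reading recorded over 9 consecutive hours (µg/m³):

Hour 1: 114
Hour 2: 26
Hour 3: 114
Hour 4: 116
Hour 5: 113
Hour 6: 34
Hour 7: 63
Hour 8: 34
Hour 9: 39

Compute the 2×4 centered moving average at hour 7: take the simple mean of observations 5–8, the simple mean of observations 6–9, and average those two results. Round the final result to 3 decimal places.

Sum over 5–8: 113 + 34 + 63 + 34 = 244
Sum over 6–9: 34 + 63 + 34 + 39 = 170
CMA at t=7 = (244 + 170) / (2·4) = 414 / 8 = 51.750

51.750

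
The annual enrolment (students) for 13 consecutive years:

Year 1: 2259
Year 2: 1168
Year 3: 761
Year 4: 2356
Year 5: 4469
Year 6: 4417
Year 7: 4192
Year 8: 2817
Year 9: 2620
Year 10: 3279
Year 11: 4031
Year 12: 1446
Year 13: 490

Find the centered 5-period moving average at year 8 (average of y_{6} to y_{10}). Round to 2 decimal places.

3465.00

Sum of periods 6–10: 4417 + 4192 + 2817 + 2620 + 3279 = 17325
Divide by 5: 17325 / 5 = 3465.00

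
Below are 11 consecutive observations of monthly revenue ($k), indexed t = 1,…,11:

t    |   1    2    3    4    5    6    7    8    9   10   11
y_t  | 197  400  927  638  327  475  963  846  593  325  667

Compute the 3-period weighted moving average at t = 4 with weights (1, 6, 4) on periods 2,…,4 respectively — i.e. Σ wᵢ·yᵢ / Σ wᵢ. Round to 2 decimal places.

Weighted sum: 1·400 + 6·927 + 4·638 = 400 + 5562 + 2552 = 8514
Weight total: 1 + 6 + 4 = 11
WMA = 8514 / 11 = 774.00

774.00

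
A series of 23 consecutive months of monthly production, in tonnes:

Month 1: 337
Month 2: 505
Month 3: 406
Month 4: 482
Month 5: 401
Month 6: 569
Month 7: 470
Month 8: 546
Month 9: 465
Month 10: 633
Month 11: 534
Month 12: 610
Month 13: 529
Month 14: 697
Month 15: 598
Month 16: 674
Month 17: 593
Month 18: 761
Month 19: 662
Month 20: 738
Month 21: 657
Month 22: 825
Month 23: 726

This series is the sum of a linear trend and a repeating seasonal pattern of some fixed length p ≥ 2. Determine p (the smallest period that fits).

4

First differences y_{t+1} − y_t: 168, -99, 76, -81, 168, -99, 76, -81, 168, -99, …
The difference pattern repeats every 4 terms and not for any smaller step, so p = 4.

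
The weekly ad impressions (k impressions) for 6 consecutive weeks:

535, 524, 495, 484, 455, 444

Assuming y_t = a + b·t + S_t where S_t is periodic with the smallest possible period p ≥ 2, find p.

First differences y_{t+1} − y_t: -11, -29, -11, -29, -11, …
The difference pattern repeats every 2 terms and not for any smaller step, so p = 2.

2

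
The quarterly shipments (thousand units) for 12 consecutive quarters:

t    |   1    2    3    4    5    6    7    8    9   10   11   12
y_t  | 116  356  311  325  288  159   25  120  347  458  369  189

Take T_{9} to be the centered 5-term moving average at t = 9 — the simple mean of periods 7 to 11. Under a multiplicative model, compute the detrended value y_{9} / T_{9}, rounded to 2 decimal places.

1.32

Trend T_9 = (25 + 120 + 347 + 458 + 369) / 5 = 1319/5 = 263.8000
Ratio to trend: 347 / 263.8000 = 1.32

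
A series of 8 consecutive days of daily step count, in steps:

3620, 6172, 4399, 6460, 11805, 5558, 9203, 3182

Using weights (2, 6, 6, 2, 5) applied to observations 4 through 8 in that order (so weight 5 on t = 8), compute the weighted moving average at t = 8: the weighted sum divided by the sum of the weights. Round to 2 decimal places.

7210.19

Weighted sum: 2·6460 + 6·11805 + 6·5558 + 2·9203 + 5·3182 = 12920 + 70830 + 33348 + 18406 + 15910 = 151414
Weight total: 2 + 6 + 6 + 2 + 5 = 21
WMA = 151414 / 21 = 7210.19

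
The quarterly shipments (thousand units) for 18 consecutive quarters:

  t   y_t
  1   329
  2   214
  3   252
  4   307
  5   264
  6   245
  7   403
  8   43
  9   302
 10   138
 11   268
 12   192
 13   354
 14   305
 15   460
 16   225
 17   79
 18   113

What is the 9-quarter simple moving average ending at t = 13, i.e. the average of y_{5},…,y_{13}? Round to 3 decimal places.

Sum of periods 5–13: 264 + 245 + 403 + 43 + 302 + 138 + 268 + 192 + 354 = 2209
Divide by 9: 2209 / 9 = 245.444

245.444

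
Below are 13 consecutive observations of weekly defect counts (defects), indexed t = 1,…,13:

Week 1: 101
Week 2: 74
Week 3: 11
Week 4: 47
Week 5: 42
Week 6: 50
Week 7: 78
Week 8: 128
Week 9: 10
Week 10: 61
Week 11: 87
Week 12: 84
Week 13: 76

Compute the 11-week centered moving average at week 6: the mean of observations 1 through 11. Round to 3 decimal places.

62.636

Sum of periods 1–11: 101 + 74 + 11 + 47 + 42 + 50 + 78 + 128 + 10 + 61 + 87 = 689
Divide by 11: 689 / 11 = 62.636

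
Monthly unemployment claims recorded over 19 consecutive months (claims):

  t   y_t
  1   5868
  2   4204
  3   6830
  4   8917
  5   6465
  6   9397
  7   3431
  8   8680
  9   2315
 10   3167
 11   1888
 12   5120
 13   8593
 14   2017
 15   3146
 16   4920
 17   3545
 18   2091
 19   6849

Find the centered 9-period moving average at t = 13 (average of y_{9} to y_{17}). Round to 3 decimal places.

3856.778

Sum of periods 9–17: 2315 + 3167 + 1888 + 5120 + 8593 + 2017 + 3146 + 4920 + 3545 = 34711
Divide by 9: 34711 / 9 = 3856.778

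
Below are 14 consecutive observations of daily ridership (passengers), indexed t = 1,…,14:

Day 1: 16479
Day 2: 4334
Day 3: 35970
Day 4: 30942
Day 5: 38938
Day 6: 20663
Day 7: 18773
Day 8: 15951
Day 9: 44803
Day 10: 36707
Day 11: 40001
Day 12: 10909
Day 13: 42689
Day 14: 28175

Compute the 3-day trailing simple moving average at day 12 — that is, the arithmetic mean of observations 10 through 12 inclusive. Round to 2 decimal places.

29205.67

Sum of periods 10–12: 36707 + 40001 + 10909 = 87617
Divide by 3: 87617 / 3 = 29205.67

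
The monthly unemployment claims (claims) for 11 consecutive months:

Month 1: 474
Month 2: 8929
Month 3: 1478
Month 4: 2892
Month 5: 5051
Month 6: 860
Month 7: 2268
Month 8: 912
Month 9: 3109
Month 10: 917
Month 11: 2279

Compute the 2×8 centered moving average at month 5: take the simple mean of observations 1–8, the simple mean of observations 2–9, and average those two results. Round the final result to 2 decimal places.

Sum over 1–8: 474 + 8929 + 1478 + 2892 + 5051 + 860 + 2268 + 912 = 22864
Sum over 2–9: 8929 + 1478 + 2892 + 5051 + 860 + 2268 + 912 + 3109 = 25499
CMA at t=5 = (22864 + 25499) / (2·8) = 48363 / 16 = 3022.69

3022.69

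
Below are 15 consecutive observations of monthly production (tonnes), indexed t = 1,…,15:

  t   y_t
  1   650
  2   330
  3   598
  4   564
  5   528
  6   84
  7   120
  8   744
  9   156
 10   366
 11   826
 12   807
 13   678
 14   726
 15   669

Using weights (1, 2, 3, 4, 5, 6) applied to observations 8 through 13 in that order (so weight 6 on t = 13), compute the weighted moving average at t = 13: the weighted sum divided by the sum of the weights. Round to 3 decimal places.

Weighted sum: 1·744 + 2·156 + 3·366 + 4·826 + 5·807 + 6·678 = 744 + 312 + 1098 + 3304 + 4035 + 4068 = 13561
Weight total: 1 + 2 + 3 + 4 + 5 + 6 = 21
WMA = 13561 / 21 = 645.762

645.762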